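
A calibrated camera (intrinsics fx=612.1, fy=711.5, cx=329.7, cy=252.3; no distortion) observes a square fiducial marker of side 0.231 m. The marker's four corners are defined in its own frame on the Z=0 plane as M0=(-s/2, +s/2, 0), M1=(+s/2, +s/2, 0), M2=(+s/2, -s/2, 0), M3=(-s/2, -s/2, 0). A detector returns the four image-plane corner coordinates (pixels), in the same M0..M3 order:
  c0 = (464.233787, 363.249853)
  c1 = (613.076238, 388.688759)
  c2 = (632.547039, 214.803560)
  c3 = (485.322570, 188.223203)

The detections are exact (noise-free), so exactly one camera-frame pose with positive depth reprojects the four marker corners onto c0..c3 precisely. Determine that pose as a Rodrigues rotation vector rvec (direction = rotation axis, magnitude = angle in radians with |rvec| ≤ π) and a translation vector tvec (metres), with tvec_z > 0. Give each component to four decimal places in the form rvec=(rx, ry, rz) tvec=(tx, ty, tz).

rvec=(-0.0372, -0.0353, 0.1493) tvec=(0.3345, 0.0473, 0.9329)

Intrinsics K: fx=612.1, fy=711.5, cx=329.7, cy=252.3
Marker side s = 0.231 m; corners in marker frame (Z=0):
  M0 = (-0.1155, +0.1155, 0)
  M1 = (+0.1155, +0.1155, 0)
  M2 = (+0.1155, -0.1155, 0)
  M3 = (-0.1155, -0.1155, 0)
Detected image corners:
  c0 = (464.233787, 363.249853) px
  c1 = (613.076238, 388.688759) px
  c2 = (632.547039, 214.803560) px
  c3 = (485.322570, 188.223203) px
Planar DLT: solve 8×8 A·h = b for H (H[2,2]=1):
  H  [+659.84723 -111.13710 +549.14115]
  H  [+122.61874 +742.92009 +288.36458]
  H  [+0.03467 -0.04257 +1.00000]
B = K⁻¹H; ‖b₁‖=1.071913, ‖b₂‖=1.071913; λ = 2/(‖b₁‖+‖b₂‖) = 0.932911, sign → tz>0 ⇒ λ=+0.932911
r₁ = λ·B[:,0] = (+0.98826,+0.14931,+0.03234); r₂ = λ·B[:,1] = (-0.14800,+0.98819,-0.03971)
r₃ = r₁×r₂ = (-0.03789,+0.03446,+0.99869); SVD([r₁ r₂ r₃]) → R = UVᵀ:
  R  [+0.98826 -0.14800 -0.03789]
  R  [+0.14931 +0.98819 +0.03446]
  R  [+0.03234 -0.03971 +0.99869]
t = (+0.33445, +0.04729, +0.93291) m
tr R = 2.975140; θ = arccos((tr R − 1)/2) = 0.157835 rad = 9.043°
axis k = ((R−Rᵀ)₃₂, (R−Rᵀ)₁₃, (R−Rᵀ)₂₁) / (2 sinθ) = (-0.235929, -0.223424, +0.945737)
rvec = θ·k = (-0.037238, -0.035264, +0.149271)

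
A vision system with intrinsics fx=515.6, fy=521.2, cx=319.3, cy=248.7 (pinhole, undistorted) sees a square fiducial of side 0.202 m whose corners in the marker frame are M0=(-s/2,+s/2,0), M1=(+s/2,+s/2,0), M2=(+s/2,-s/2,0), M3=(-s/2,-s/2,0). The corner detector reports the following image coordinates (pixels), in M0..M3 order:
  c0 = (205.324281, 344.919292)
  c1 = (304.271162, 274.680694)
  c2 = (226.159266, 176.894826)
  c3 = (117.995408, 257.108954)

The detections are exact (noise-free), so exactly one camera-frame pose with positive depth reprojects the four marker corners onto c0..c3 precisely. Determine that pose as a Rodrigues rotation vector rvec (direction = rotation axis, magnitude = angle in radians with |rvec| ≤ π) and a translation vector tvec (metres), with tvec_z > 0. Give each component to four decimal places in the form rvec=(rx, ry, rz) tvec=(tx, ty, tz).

rvec=(0.4494, -0.0529, -0.6226) tvec=(-0.1624, 0.0271, 0.8032)

Intrinsics K: fx=515.6, fy=521.2, cx=319.3, cy=248.7
Marker side s = 0.202 m; corners in marker frame (Z=0):
  M0 = (-0.1010, +0.1010, 0)
  M1 = (+0.1010, +0.1010, 0)
  M2 = (+0.1010, -0.1010, 0)
  M3 = (-0.1010, -0.1010, 0)
Detected image corners:
  c0 = (205.324281, 344.919292) px
  c1 = (304.271162, 274.680694) px
  c2 = (226.159266, 176.894826) px
  c3 = (117.995408, 257.108954) px
Planar DLT: solve 8×8 A·h = b for H (H[2,2]=1):
  H  [+488.77150 +521.90382 +215.07716]
  H  [-399.07173 +597.53755 +266.26686]
  H  [-0.10620 +0.52546 +1.00000]
B = K⁻¹H; ‖b₁‖=1.245058, ‖b₂‖=1.245058; λ = 2/(‖b₁‖+‖b₂‖) = 0.803176, sign → tz>0 ⇒ λ=+0.803176
r₁ = λ·B[:,0] = (+0.81421,-0.57427,-0.08530); r₂ = λ·B[:,1] = (+0.55164,+0.71943,+0.42203)
r₃ = r₁×r₂ = (-0.18099,-0.39068,+0.90256); SVD([r₁ r₂ r₃]) → R = UVᵀ:
  R  [+0.81421 +0.55164 -0.18099]
  R  [-0.57427 +0.71943 -0.39068]
  R  [-0.08530 +0.42203 +0.90256]
t = (-0.16235, +0.02707, +0.80318) m
tr R = 2.436198; θ = arccos((tr R − 1)/2) = 0.769729 rad = 44.102°
axis k = ((R−Rᵀ)₃₂, (R−Rᵀ)₁₃, (R−Rᵀ)₂₁) / (2 sinθ) = (+0.583896, -0.068751, -0.808912)
rvec = θ·k = (+0.449442, -0.052920, -0.622644)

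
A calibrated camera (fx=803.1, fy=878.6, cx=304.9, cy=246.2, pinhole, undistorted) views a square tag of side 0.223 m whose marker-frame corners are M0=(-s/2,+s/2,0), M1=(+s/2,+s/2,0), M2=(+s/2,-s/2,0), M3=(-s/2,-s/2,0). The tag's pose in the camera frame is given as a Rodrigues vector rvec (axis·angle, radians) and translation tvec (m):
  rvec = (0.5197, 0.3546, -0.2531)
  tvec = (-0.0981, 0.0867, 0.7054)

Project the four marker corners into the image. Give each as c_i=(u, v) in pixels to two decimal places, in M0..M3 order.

c0=(140.39, 462.59) c1=(349.22, 449.05) c2=(261.96, 213.10) c3=(34.91, 257.93)

Intrinsics K: fx=803.1, fy=878.6, cx=304.9, cy=246.2
Marker side s = 0.223 m; corners in marker frame (Z=0):
  M0 = (-0.1115, +0.1115, 0)
  M1 = (+0.1115, +0.1115, 0)
  M2 = (+0.1115, -0.1115, 0)
  M3 = (-0.1115, -0.1115, 0)
rvec = (0.5197, 0.3546, -0.2531), |rvec| = θ = 0.67815 rad = 38.855°
Rodrigues: sinθ=0.62735, 1−cosθ=0.22127; R = I + sinθ·[k]× + (1−cosθ)·[k]×²:
    [+0.90868 +0.32281 +0.26475]
    [-0.14548 +0.83923 -0.52395]
    [-0.39132 +0.43759 +0.80955]
t = (-0.0981, 0.0867, 0.7054) m
M0: Pc = R·M0+t = (-0.16343, +0.19649, +0.79782); u = 803.1·(-0.16343)/0.79782 + 304.9 = 140.3943, v = 878.6·(+0.19649)/0.79782 + 246.2 = 462.5891
M1: Pc = R·M1+t = (+0.03921, +0.16405, +0.71056); u = 803.1·(+0.03921)/0.71056 + 304.9 = 349.2176, v = 878.6·(+0.16405)/0.71056 + 246.2 = 449.0511
M2: Pc = R·M2+t = (-0.03277, -0.02309, +0.61298); u = 803.1·(-0.03277)/0.61298 + 304.9 = 261.9593, v = 878.6·(-0.02309)/0.61298 + 246.2 = 213.0972
M3: Pc = R·M3+t = (-0.23541, +0.00935, +0.70024); u = 803.1·(-0.23541)/0.70024 + 304.9 = 34.9095, v = 878.6·(+0.00935)/0.70024 + 246.2 = 257.9269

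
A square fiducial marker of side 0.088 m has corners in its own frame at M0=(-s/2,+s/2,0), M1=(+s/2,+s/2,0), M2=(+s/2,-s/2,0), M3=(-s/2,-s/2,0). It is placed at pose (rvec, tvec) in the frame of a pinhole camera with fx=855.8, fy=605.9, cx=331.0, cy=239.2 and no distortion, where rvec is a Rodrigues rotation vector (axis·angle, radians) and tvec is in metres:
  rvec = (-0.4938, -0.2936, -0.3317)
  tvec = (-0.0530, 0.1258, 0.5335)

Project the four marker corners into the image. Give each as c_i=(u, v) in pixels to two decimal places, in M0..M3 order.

Intrinsics K: fx=855.8, fy=605.9, cx=331.0, cy=239.2
Marker side s = 0.088 m; corners in marker frame (Z=0):
  M0 = (-0.0440, +0.0440, 0)
  M1 = (+0.0440, +0.0440, 0)
  M2 = (+0.0440, -0.0440, 0)
  M3 = (-0.0440, -0.0440, 0)
rvec = (-0.4938, -0.2936, -0.3317), |rvec| = θ = 0.66337 rad = 38.008°
Rodrigues: sinθ=0.61578, 1−cosθ=0.21208; R = I + sinθ·[k]× + (1−cosθ)·[k]×²:
    [+0.90543 +0.37777 -0.19360]
    [-0.23803 +0.82946 +0.50531]
    [+0.35147 -0.41144 +0.84094]
t = (-0.0530, 0.1258, 0.5335) m
M0: Pc = R·M0+t = (-0.07622, +0.17277, +0.49993); u = 855.8·(-0.07622)/0.49993 + 331.0 = 200.5291, v = 605.9·(+0.17277)/0.49993 + 239.2 = 448.5908
M1: Pc = R·M1+t = (+0.00346, +0.15182, +0.53086); u = 855.8·(+0.00346)/0.53086 + 331.0 = 336.5795, v = 605.9·(+0.15182)/0.53086 + 239.2 = 412.4835
M2: Pc = R·M2+t = (-0.02978, +0.07883, +0.56707); u = 855.8·(-0.02978)/0.56707 + 331.0 = 286.0526, v = 605.9·(+0.07883)/0.56707 + 239.2 = 323.4285
M3: Pc = R·M3+t = (-0.10946, +0.09978, +0.53614); u = 855.8·(-0.10946)/0.53614 + 331.0 = 156.2751, v = 605.9·(+0.09978)/0.53614 + 239.2 = 351.9599

c0=(200.53, 448.59) c1=(336.58, 412.48) c2=(286.05, 323.43) c3=(156.28, 351.96)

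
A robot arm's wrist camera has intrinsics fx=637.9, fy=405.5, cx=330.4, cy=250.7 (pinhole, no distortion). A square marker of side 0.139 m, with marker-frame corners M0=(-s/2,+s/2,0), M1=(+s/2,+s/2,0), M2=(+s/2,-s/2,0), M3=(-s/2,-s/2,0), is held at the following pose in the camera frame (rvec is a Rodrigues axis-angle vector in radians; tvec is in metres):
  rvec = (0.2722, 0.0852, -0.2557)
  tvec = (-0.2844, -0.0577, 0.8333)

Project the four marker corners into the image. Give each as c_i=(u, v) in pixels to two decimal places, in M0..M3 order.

c0=(82.96, 261.82) c1=(179.59, 246.11) c2=(144.32, 180.91) c3=(44.23, 198.59)

Intrinsics K: fx=637.9, fy=405.5, cx=330.4, cy=250.7
Marker side s = 0.139 m; corners in marker frame (Z=0):
  M0 = (-0.0695, +0.0695, 0)
  M1 = (+0.0695, +0.0695, 0)
  M2 = (+0.0695, -0.0695, 0)
  M3 = (-0.0695, -0.0695, 0)
rvec = (0.2722, 0.0852, -0.2557), |rvec| = θ = 0.38306 rad = 21.948°
Rodrigues: sinθ=0.37376, 1−cosθ=0.07247; R = I + sinθ·[k]× + (1−cosθ)·[k]×²:
    [+0.96412 +0.26095 +0.04875]
    [-0.23804 +0.93111 -0.27635]
    [-0.11751 +0.25483 +0.95982]
t = (-0.2844, -0.0577, 0.8333) m
M0: Pc = R·M0+t = (-0.33327, +0.02356, +0.85918); u = 637.9·(-0.33327)/0.85918 + 330.4 = 82.9619, v = 405.5·(+0.02356)/0.85918 + 250.7 = 261.8175
M1: Pc = R·M1+t = (-0.19926, -0.00953, +0.84284); u = 637.9·(-0.19926)/0.84284 + 330.4 = 179.5933, v = 405.5·(-0.00953)/0.84284 + 250.7 = 246.1143
M2: Pc = R·M2+t = (-0.23553, -0.13896, +0.80742); u = 637.9·(-0.23553)/0.80742 + 330.4 = 144.3212, v = 405.5·(-0.13896)/0.80742 + 250.7 = 180.9142
M3: Pc = R·M3+t = (-0.36954, -0.10587, +0.82376); u = 637.9·(-0.36954)/0.82376 + 330.4 = 44.2340, v = 405.5·(-0.10587)/0.82376 + 250.7 = 198.5854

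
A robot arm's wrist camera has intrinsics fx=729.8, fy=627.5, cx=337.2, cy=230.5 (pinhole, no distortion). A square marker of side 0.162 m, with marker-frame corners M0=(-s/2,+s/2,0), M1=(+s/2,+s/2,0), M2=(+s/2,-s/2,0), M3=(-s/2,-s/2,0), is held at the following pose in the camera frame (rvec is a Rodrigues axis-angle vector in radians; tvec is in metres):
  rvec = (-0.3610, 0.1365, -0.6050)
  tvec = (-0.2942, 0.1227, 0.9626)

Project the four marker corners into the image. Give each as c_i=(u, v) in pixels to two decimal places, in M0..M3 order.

Intrinsics K: fx=729.8, fy=627.5, cx=337.2, cy=230.5
Marker side s = 0.162 m; corners in marker frame (Z=0):
  M0 = (-0.0810, +0.0810, 0)
  M1 = (+0.0810, +0.0810, 0)
  M2 = (+0.0810, -0.0810, 0)
  M3 = (-0.0810, -0.0810, 0)
rvec = (-0.3610, 0.1365, -0.6050), |rvec| = θ = 0.71762 rad = 41.117°
Rodrigues: sinθ=0.65759, 1−cosθ=0.24663; R = I + sinθ·[k]× + (1−cosθ)·[k]×²:
    [+0.81578 +0.53079 +0.22968]
    [-0.57799 +0.76230 +0.29125]
    [-0.02049 -0.37035 +0.92867]
t = (-0.2942, 0.1227, 0.9626) m
M0: Pc = R·M0+t = (-0.31728, +0.23126, +0.93426); u = 729.8·(-0.31728)/0.93426 + 337.2 = 89.3527, v = 627.5·(+0.23126)/0.93426 + 230.5 = 385.8290
M1: Pc = R·M1+t = (-0.18513, +0.13763, +0.93094); u = 729.8·(-0.18513)/0.93094 + 337.2 = 192.0720, v = 627.5·(+0.13763)/0.93094 + 230.5 = 323.2683
M2: Pc = R·M2+t = (-0.27112, +0.01414, +0.99094); u = 729.8·(-0.27112)/0.99094 + 337.2 = 137.5305, v = 627.5·(+0.01414)/0.99094 + 230.5 = 239.4518
M3: Pc = R·M3+t = (-0.40327, +0.10777, +0.99426); u = 729.8·(-0.40327)/0.99426 + 337.2 = 41.1917, v = 627.5·(+0.10777)/0.99426 + 230.5 = 298.5171

c0=(89.35, 385.83) c1=(192.07, 323.27) c2=(137.53, 239.45) c3=(41.19, 298.52)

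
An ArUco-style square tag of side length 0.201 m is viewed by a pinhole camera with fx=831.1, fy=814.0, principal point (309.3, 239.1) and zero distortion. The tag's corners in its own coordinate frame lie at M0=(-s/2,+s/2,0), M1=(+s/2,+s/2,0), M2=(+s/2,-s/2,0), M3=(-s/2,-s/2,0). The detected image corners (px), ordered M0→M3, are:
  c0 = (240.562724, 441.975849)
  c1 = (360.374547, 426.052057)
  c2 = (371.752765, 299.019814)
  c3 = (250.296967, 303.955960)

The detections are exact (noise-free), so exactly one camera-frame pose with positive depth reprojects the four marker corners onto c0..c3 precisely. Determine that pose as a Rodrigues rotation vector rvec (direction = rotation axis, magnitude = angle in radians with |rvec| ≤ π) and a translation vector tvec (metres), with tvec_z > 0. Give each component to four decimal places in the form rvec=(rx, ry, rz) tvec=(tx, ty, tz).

rvec=(0.1432, -0.5275, 0.0418) tvec=(-0.0015, 0.1902, 1.1988)

Intrinsics K: fx=831.1, fy=814.0, cx=309.3, cy=239.1
Marker side s = 0.201 m; corners in marker frame (Z=0):
  M0 = (-0.1005, +0.1005, 0)
  M1 = (+0.1005, +0.1005, 0)
  M2 = (+0.1005, -0.1005, 0)
  M3 = (-0.1005, -0.1005, 0)
Detected image corners:
  c0 = (240.562724, 441.975849) px
  c1 = (360.374547, 426.052057) px
  c2 = (371.752765, 299.019814) px
  c3 = (250.296967, 303.955960) px
Planar DLT: solve 8×8 A·h = b for H (H[2,2]=1):
  H  [+728.75824 -20.70561 +308.24158]
  H  [+102.54150 +696.65045 +368.22710]
  H  [+0.42072 +0.10462 +1.00000]
B = K⁻¹H; ‖b₁‖=0.834159, ‖b₂‖=0.834159; λ = 2/(‖b₁‖+‖b₂‖) = 1.198812, sign → tz>0 ⇒ λ=+1.198812
r₁ = λ·B[:,0] = (+0.86349,+0.00287,+0.50436); r₂ = λ·B[:,1] = (-0.07654,+0.98915,+0.12541)
r₃ = r₁×r₂ = (-0.49853,-0.14690,+0.85434); SVD([r₁ r₂ r₃]) → R = UVᵀ:
  R  [+0.86349 -0.07654 -0.49853]
  R  [+0.00287 +0.98915 -0.14690]
  R  [+0.50436 +0.12541 +0.85434]
t = (-0.00153, +0.19017, +1.19881) m
tr R = 2.706972; θ = arccos((tr R − 1)/2) = 0.548157 rad = 31.407°
axis k = ((R−Rᵀ)₃₂, (R−Rᵀ)₁₃, (R−Rᵀ)₂₁) / (2 sinθ) = (+0.261278, -0.962252, +0.076192)
rvec = θ·k = (+0.143222, -0.527466, +0.041765)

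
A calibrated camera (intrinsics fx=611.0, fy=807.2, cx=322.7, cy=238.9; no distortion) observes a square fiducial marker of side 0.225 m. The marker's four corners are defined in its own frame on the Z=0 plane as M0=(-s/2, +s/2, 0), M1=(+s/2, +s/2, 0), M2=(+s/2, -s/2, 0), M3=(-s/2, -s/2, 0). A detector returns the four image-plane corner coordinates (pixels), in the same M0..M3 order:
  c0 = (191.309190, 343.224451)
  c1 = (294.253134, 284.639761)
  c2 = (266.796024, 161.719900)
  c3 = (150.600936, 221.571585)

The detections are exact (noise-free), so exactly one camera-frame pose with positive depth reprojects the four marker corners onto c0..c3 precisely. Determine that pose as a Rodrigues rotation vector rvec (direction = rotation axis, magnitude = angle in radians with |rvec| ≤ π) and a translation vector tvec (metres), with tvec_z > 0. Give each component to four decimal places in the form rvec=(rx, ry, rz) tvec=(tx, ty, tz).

rvec=(0.5612, -0.3324, -0.3171) tvec=(-0.1826, 0.0241, 1.1754)

Intrinsics K: fx=611.0, fy=807.2, cx=322.7, cy=238.9
Marker side s = 0.225 m; corners in marker frame (Z=0):
  M0 = (-0.1125, +0.1125, 0)
  M1 = (+0.1125, +0.1125, 0)
  M2 = (+0.1125, -0.1125, 0)
  M3 = (-0.1125, -0.1125, 0)
Detected image corners:
  c0 = (191.309190, 343.224451) px
  c1 = (294.253134, 284.639761) px
  c2 = (266.796024, 161.719900) px
  c3 = (150.600936, 221.571585) px
Planar DLT: solve 8×8 A·h = b for H (H[2,2]=1):
  H  [+527.41846 +259.12331 +227.80683]
  H  [-215.97203 +664.78783 +255.46759]
  H  [+0.18619 +0.47959 +1.00000]
B = K⁻¹H; ‖b₁‖=0.850765, ‖b₂‖=0.850765; λ = 2/(‖b₁‖+‖b₂‖) = 1.175413, sign → tz>0 ⇒ λ=+1.175413
r₁ = λ·B[:,0] = (+0.89903,-0.37926,+0.21886); r₂ = λ·B[:,1] = (+0.20076,+0.80120,+0.56371)
r₃ = r₁×r₂ = (-0.38914,-0.46286,+0.79645); SVD([r₁ r₂ r₃]) → R = UVᵀ:
  R  [+0.89903 +0.20076 -0.38914]
  R  [-0.37926 +0.80120 -0.46286]
  R  [+0.21886 +0.56371 +0.79645]
t = (-0.18255, +0.02413, +1.17541) m
tr R = 2.496685; θ = arccos((tr R − 1)/2) = 0.725237 rad = 41.553°
axis k = ((R−Rᵀ)₃₂, (R−Rᵀ)₁₃, (R−Rᵀ)₂₁) / (2 sinθ) = (+0.773819, -0.458304, -0.437220)
rvec = θ·k = (+0.561202, -0.332379, -0.317088)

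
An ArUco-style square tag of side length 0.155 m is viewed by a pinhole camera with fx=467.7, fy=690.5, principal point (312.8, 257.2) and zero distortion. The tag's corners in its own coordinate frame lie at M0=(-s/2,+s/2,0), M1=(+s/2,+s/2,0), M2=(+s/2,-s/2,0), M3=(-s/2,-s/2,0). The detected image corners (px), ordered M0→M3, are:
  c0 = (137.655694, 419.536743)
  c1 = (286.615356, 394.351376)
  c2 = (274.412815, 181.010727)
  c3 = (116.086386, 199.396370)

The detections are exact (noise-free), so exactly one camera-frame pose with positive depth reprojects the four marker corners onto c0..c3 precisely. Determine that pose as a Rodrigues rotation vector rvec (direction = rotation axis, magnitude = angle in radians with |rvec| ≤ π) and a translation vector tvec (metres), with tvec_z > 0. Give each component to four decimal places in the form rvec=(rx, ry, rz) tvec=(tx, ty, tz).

Intrinsics K: fx=467.7, fy=690.5, cx=312.8, cy=257.2
Marker side s = 0.155 m; corners in marker frame (Z=0):
  M0 = (-0.0775, +0.0775, 0)
  M1 = (+0.0775, +0.0775, 0)
  M2 = (+0.0775, -0.0775, 0)
  M3 = (-0.0775, -0.0775, 0)
Detected image corners:
  c0 = (137.655694, 419.536743) px
  c1 = (286.615356, 394.351376) px
  c2 = (274.412815, 181.010727) px
  c3 = (116.086386, 199.396370) px
Planar DLT: solve 8×8 A·h = b for H (H[2,2]=1):
  H  [+1039.12860 +183.14030 +205.35740]
  H  [-69.72837 +1507.50159 +301.45428]
  H  [+0.23929 +0.36702 +1.00000]
B = K⁻¹H; ‖b₁‖=2.084272, ‖b₂‖=2.084272; λ = 2/(‖b₁‖+‖b₂‖) = 0.479784, sign → tz>0 ⇒ λ=+0.479784
r₁ = λ·B[:,0] = (+0.98919,-0.09121,+0.11481); r₂ = λ·B[:,1] = (+0.07010,+0.98187,+0.17609)
r₃ = r₁×r₂ = (-0.12879,-0.16614,+0.97766); SVD([r₁ r₂ r₃]) → R = UVᵀ:
  R  [+0.98919 +0.07010 -0.12879]
  R  [-0.09121 +0.98187 -0.16614]
  R  [+0.11481 +0.17609 +0.97766]
t = (-0.11022, +0.03075, +0.47978) m
tr R = 2.948721; θ = arccos((tr R − 1)/2) = 0.226934 rad = 13.002°
axis k = ((R−Rᵀ)₃₂, (R−Rᵀ)₁₃, (R−Rᵀ)₂₁) / (2 sinθ) = (+0.760537, -0.541355, -0.358495)
rvec = θ·k = (+0.172592, -0.122852, -0.081355)

rvec=(0.1726, -0.1229, -0.0814) tvec=(-0.1102, 0.0307, 0.4798)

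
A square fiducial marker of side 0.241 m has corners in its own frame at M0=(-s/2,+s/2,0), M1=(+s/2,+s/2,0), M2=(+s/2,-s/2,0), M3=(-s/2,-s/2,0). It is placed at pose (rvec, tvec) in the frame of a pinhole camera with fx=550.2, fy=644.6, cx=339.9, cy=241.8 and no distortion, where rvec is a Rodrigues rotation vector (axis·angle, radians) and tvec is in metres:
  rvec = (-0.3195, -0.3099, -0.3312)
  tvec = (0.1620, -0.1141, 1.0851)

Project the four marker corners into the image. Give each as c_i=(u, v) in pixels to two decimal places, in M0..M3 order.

Intrinsics K: fx=550.2, fy=644.6, cx=339.9, cy=241.8
Marker side s = 0.241 m; corners in marker frame (Z=0):
  M0 = (-0.1205, +0.1205, 0)
  M1 = (+0.1205, +0.1205, 0)
  M2 = (+0.1205, -0.1205, 0)
  M3 = (-0.1205, -0.1205, 0)
rvec = (-0.3195, -0.3099, -0.3312), |rvec| = θ = 0.55481 rad = 31.788°
Rodrigues: sinθ=0.52678, 1−cosθ=0.15000; R = I + sinθ·[k]× + (1−cosθ)·[k]×²:
    [+0.89975 +0.36272 -0.24268]
    [-0.26622 +0.89680 +0.35338]
    [+0.34581 -0.25334 +0.90346]
t = (0.1620, -0.1141, 1.0851) m
M0: Pc = R·M0+t = (+0.09729, +0.02604, +1.01290); u = 550.2·(+0.09729)/1.01290 + 339.9 = 392.7461, v = 644.6·(+0.02604)/1.01290 + 241.8 = 258.3741
M1: Pc = R·M1+t = (+0.31413, -0.03811, +1.09624); u = 550.2·(+0.31413)/1.09624 + 339.9 = 497.5591, v = 644.6·(-0.03811)/1.09624 + 241.8 = 219.3882
M2: Pc = R·M2+t = (+0.22671, -0.25424, +1.15730); u = 550.2·(+0.22671)/1.15730 + 339.9 = 447.6828, v = 644.6·(-0.25424)/1.15730 + 241.8 = 100.1894
M3: Pc = R·M3+t = (+0.00987, -0.19009, +1.07396); u = 550.2·(+0.00987)/1.07396 + 339.9 = 344.9581, v = 644.6·(-0.19009)/1.07396 + 241.8 = 127.7090

c0=(392.75, 258.37) c1=(497.56, 219.39) c2=(447.68, 100.19) c3=(344.96, 127.71)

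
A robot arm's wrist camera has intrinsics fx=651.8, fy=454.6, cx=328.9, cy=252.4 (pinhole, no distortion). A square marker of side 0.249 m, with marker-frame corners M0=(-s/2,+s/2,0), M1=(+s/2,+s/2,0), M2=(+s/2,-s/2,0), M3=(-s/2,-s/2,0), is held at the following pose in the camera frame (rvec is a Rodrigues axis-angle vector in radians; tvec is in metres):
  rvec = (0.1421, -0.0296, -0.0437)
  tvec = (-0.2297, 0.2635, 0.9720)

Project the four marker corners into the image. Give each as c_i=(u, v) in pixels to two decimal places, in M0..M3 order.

c0=(98.38, 433.20) c1=(263.12, 426.80) c2=(253.66, 316.34) c3=(82.72, 322.22)

Intrinsics K: fx=651.8, fy=454.6, cx=328.9, cy=252.4
Marker side s = 0.249 m; corners in marker frame (Z=0):
  M0 = (-0.1245, +0.1245, 0)
  M1 = (+0.1245, +0.1245, 0)
  M2 = (+0.1245, -0.1245, 0)
  M3 = (-0.1245, -0.1245, 0)
rvec = (0.1421, -0.0296, -0.0437), |rvec| = θ = 0.15159 rad = 8.685°
Rodrigues: sinθ=0.15101, 1−cosθ=0.01147; R = I + sinθ·[k]× + (1−cosθ)·[k]×²:
    [+0.99861 +0.04143 -0.03259]
    [-0.04563 +0.98897 -0.14091]
    [+0.02639 +0.14220 +0.98949]
t = (-0.2297, 0.2635, 0.9720) m
M0: Pc = R·M0+t = (-0.34887, +0.39231, +0.98642); u = 651.8·(-0.34887)/0.98642 + 328.9 = 98.3768, v = 454.6·(+0.39231)/0.98642 + 252.4 = 433.1986
M1: Pc = R·M1+t = (-0.10021, +0.38095, +0.99299); u = 651.8·(-0.10021)/0.99299 + 328.9 = 263.1190, v = 454.6·(+0.38095)/0.99299 + 252.4 = 426.8005
M2: Pc = R·M2+t = (-0.11053, +0.13469, +0.95758); u = 651.8·(-0.11053)/0.95758 + 328.9 = 253.6641, v = 454.6·(+0.13469)/0.95758 + 252.4 = 316.3434
M3: Pc = R·M3+t = (-0.35919, +0.14605, +0.95101); u = 651.8·(-0.35919)/0.95101 + 328.9 = 82.7229, v = 454.6·(+0.14605)/0.95101 + 252.4 = 322.2166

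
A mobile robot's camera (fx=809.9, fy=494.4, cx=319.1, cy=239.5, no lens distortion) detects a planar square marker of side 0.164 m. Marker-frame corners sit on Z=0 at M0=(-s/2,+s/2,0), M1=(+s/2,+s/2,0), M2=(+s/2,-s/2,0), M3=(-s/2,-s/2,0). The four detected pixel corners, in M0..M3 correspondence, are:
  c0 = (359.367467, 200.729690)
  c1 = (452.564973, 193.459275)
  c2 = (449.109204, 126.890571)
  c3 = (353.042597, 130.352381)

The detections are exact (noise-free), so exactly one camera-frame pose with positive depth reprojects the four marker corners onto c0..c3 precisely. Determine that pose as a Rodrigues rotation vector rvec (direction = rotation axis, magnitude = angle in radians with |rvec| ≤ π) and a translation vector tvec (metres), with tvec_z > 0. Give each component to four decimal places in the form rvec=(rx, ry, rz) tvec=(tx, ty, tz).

rvec=(0.1827, -0.4491, -0.1090) tvec=(0.1267, -0.1844, 1.1954)

Intrinsics K: fx=809.9, fy=494.4, cx=319.1, cy=239.5
Marker side s = 0.164 m; corners in marker frame (Z=0):
  M0 = (-0.0820, +0.0820, 0)
  M1 = (+0.0820, +0.0820, 0)
  M2 = (+0.0820, -0.0820, 0)
  M3 = (-0.0820, -0.0820, 0)
Detected image corners:
  c0 = (359.367467, 200.729690) px
  c1 = (452.564973, 193.459275) px
  c2 = (449.109204, 126.890571) px
  c3 = (353.042597, 130.352381) px
Planar DLT: solve 8×8 A·h = b for H (H[2,2]=1):
  H  [+719.03334 +96.82007 +404.92106]
  H  [+24.48293 +444.32603 +163.24839]
  H  [+0.35222 +0.16667 +1.00000]
B = K⁻¹H; ‖b₁‖=0.836524, ‖b₂‖=0.836524; λ = 2/(‖b₁‖+‖b₂‖) = 1.195423, sign → tz>0 ⇒ λ=+1.195423
r₁ = λ·B[:,0] = (+0.89541,-0.14477,+0.42105); r₂ = λ·B[:,1] = (+0.06441,+0.97783,+0.19924)
r₃ = r₁×r₂ = (-0.44056,-0.15128,+0.88488); SVD([r₁ r₂ r₃]) → R = UVᵀ:
  R  [+0.89541 +0.06441 -0.44056]
  R  [-0.14477 +0.97783 -0.15128]
  R  [+0.42105 +0.19924 +0.88488]
t = (+0.12667, -0.18437, +1.19542) m
tr R = 2.758125; θ = arccos((tr R − 1)/2) = 0.496904 rad = 28.471°
axis k = ((R−Rᵀ)₃₂, (R−Rᵀ)₁₃, (R−Rᵀ)₂₁) / (2 sinθ) = (+0.367645, -0.903715, -0.219400)
rvec = θ·k = (+0.182685, -0.449060, -0.109021)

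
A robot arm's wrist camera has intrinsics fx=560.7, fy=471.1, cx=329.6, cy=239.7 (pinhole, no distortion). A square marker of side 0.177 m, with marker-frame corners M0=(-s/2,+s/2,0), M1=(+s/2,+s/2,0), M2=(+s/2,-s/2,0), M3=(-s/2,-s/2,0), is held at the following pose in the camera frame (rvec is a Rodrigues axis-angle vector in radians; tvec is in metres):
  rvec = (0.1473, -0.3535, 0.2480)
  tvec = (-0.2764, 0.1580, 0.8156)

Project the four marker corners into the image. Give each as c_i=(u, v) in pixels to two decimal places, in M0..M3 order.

Intrinsics K: fx=560.7, fy=471.1, cx=329.6, cy=239.7
Marker side s = 0.177 m; corners in marker frame (Z=0):
  M0 = (-0.0885, +0.0885, 0)
  M1 = (+0.0885, +0.0885, 0)
  M2 = (+0.0885, -0.0885, 0)
  M3 = (-0.0885, -0.0885, 0)
rvec = (0.1473, -0.3535, 0.2480), |rvec| = θ = 0.45625 rad = 26.141°
Rodrigues: sinθ=0.44058, 1−cosθ=0.10229; R = I + sinθ·[k]× + (1−cosθ)·[k]×²:
    [+0.90837 -0.26507 -0.32341]
    [+0.21390 +0.95912 -0.18532]
    [+0.35931 +0.09916 +0.92793]
t = (-0.2764, 0.1580, 0.8156) m
M0: Pc = R·M0+t = (-0.38025, +0.22395, +0.79258); u = 560.7·(-0.38025)/0.79258 + 329.6 = 60.5963, v = 471.1·(+0.22395)/0.79258 + 239.7 = 372.8148
M1: Pc = R·M1+t = (-0.21947, +0.26181, +0.85618); u = 560.7·(-0.21947)/0.85618 + 329.6 = 185.8729, v = 471.1·(+0.26181)/0.85618 + 239.7 = 383.7587
M2: Pc = R·M2+t = (-0.17255, +0.09205, +0.83862); u = 560.7·(-0.17255)/0.83862 + 329.6 = 214.2337, v = 471.1·(+0.09205)/0.83862 + 239.7 = 291.4085
M3: Pc = R·M3+t = (-0.33333, +0.05419, +0.77502); u = 560.7·(-0.33333)/0.77502 + 329.6 = 88.4473, v = 471.1·(+0.05419)/0.77502 + 239.7 = 272.6384

c0=(60.60, 372.81) c1=(185.87, 383.76) c2=(214.23, 291.41) c3=(88.45, 272.64)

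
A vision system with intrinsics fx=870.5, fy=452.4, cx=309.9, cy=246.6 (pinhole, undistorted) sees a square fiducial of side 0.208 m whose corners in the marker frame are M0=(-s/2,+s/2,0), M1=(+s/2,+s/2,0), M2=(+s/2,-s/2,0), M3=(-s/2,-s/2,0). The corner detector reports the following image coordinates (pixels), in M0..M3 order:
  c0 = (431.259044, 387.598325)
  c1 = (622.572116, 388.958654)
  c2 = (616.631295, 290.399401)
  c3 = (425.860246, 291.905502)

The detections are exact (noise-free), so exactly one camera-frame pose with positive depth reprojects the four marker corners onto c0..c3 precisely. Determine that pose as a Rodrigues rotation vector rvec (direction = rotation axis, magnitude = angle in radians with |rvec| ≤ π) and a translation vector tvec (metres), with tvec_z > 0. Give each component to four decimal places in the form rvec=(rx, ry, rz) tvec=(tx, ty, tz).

Intrinsics K: fx=870.5, fy=452.4, cx=309.9, cy=246.6
Marker side s = 0.208 m; corners in marker frame (Z=0):
  M0 = (-0.1040, +0.1040, 0)
  M1 = (+0.1040, +0.1040, 0)
  M2 = (+0.1040, -0.1040, 0)
  M3 = (-0.1040, -0.1040, 0)
Detected image corners:
  c0 = (431.259044, 387.598325) px
  c1 = (622.572116, 388.958654) px
  c2 = (616.631295, 290.399401) px
  c3 = (425.860246, 291.905502) px
Planar DLT: solve 8×8 A·h = b for H (H[2,2]=1):
  H  [+844.10627 +22.29783 +522.66829]
  H  [-48.56075 +463.64719 +339.66839]
  H  [-0.14189 -0.00943 +1.00000]
B = K⁻¹H; ‖b₁‖=1.030451, ‖b₂‖=1.030451; λ = 2/(‖b₁‖+‖b₂‖) = 0.970448, sign → tz>0 ⇒ λ=+0.970448
r₁ = λ·B[:,0] = (+0.99005,-0.02911,-0.13770); r₂ = λ·B[:,1] = (+0.02812,+0.99956,-0.00915)
r₃ = r₁×r₂ = (+0.13791,+0.00519,+0.99043); SVD([r₁ r₂ r₃]) → R = UVᵀ:
  R  [+0.99005 +0.02812 +0.13791]
  R  [-0.02911 +0.99956 +0.00519]
  R  [-0.13770 -0.00915 +0.99043]
t = (+0.23720, +0.19964, +0.97045) m
tr R = 2.980040; θ = arccos((tr R − 1)/2) = 0.141396 rad = 8.101°
axis k = ((R−Rᵀ)₃₂, (R−Rᵀ)₁₃, (R−Rᵀ)₂₁) / (2 sinθ) = (-0.050872, +0.977850, -0.203030)
rvec = θ·k = (-0.007193, +0.138264, -0.028708)

rvec=(-0.0072, 0.1383, -0.0287) tvec=(0.2372, 0.1996, 0.9704)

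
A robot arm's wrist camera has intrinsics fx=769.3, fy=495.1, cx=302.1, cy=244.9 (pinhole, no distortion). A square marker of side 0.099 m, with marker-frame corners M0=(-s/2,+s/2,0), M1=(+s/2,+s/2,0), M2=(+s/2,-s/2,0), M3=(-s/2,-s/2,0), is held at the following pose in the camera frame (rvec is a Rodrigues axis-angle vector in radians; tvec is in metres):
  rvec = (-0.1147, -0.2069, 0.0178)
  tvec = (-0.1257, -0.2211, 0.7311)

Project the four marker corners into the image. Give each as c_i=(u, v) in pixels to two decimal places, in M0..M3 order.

Intrinsics K: fx=769.3, fy=495.1, cx=302.1, cy=244.9
Marker side s = 0.099 m; corners in marker frame (Z=0):
  M0 = (-0.0495, +0.0495, 0)
  M1 = (+0.0495, +0.0495, 0)
  M2 = (+0.0495, -0.0495, 0)
  M3 = (-0.0495, -0.0495, 0)
rvec = (-0.1147, -0.2069, 0.0178), |rvec| = θ = 0.23724 rad = 13.593°
Rodrigues: sinθ=0.23502, 1−cosθ=0.02801; R = I + sinθ·[k]× + (1−cosθ)·[k]×²:
    [+0.97854 -0.00582 -0.20598]
    [+0.02944 +0.99330 +0.11179]
    [+0.20395 -0.11546 +0.97215]
t = (-0.1257, -0.2211, 0.7311) m
M0: Pc = R·M0+t = (-0.17443, -0.17339, +0.71529); u = 769.3·(-0.17443)/0.71529 + 302.1 = 114.5034, v = 495.1·(-0.17339)/0.71529 + 244.9 = 124.8855
M1: Pc = R·M1+t = (-0.07755, -0.17047, +0.73548); u = 769.3·(-0.07755)/0.73548 + 302.1 = 220.9834, v = 495.1·(-0.17047)/0.73548 + 244.9 = 130.1425
M2: Pc = R·M2+t = (-0.07697, -0.26881, +0.74691); u = 769.3·(-0.07697)/0.74691 + 302.1 = 222.8186, v = 495.1·(-0.26881)/0.74691 + 244.9 = 66.7152
M3: Pc = R·M3+t = (-0.17385, -0.27173, +0.72672); u = 769.3·(-0.17385)/0.72672 + 302.1 = 118.0644, v = 495.1·(-0.27173)/0.72672 + 244.9 = 59.7787

c0=(114.50, 124.89) c1=(220.98, 130.14) c2=(222.82, 66.72) c3=(118.06, 59.78)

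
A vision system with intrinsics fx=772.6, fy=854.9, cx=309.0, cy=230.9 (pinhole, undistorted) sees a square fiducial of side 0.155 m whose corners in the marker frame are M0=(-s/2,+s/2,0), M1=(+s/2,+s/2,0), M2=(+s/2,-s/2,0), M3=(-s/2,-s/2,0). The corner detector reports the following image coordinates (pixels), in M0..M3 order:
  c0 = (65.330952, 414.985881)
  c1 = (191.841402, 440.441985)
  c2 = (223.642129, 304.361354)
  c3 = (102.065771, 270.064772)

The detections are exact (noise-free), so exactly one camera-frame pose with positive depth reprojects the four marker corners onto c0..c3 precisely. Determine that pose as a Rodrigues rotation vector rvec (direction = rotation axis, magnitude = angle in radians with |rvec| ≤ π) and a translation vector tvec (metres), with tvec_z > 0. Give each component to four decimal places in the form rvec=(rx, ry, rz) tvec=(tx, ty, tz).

Intrinsics K: fx=772.6, fy=854.9, cx=309.0, cy=230.9
Marker side s = 0.155 m; corners in marker frame (Z=0):
  M0 = (-0.0775, +0.0775, 0)
  M1 = (+0.0775, +0.0775, 0)
  M2 = (+0.0775, -0.0775, 0)
  M3 = (-0.0775, -0.0775, 0)
Detected image corners:
  c0 = (65.330952, 414.985881) px
  c1 = (191.841402, 440.441985) px
  c2 = (223.642129, 304.361354) px
  c3 = (102.065771, 270.064772) px
Planar DLT: solve 8×8 A·h = b for H (H[2,2]=1):
  H  [+863.49428 -240.43169 +147.99199]
  H  [+348.53500 +856.71433 +357.22408]
  H  [+0.43496 -0.13647 +1.00000]
B = K⁻¹H; ‖b₁‖=1.078868, ‖b₂‖=1.078868; λ = 2/(‖b₁‖+‖b₂‖) = 0.926897, sign → tz>0 ⇒ λ=+0.926897
r₁ = λ·B[:,0] = (+0.87470,+0.26900,+0.40316); r₂ = λ·B[:,1] = (-0.23786,+0.96303,-0.12649)
r₃ = r₁×r₂ = (-0.42228,+0.01474,+0.90634); SVD([r₁ r₂ r₃]) → R = UVᵀ:
  R  [+0.87470 -0.23786 -0.42228]
  R  [+0.26900 +0.96303 +0.01474]
  R  [+0.40316 -0.12649 +0.90634]
t = (-0.19316, +0.13696, +0.92690) m
tr R = 2.744071; θ = arccos((tr R − 1)/2) = 0.511450 rad = 29.304°
axis k = ((R−Rᵀ)₃₂, (R−Rᵀ)₁₃, (R−Rᵀ)₂₁) / (2 sinθ) = (-0.144281, -0.843254, +0.517789)
rvec = θ·k = (-0.073792, -0.431283, +0.264824)

rvec=(-0.0738, -0.4313, 0.2648) tvec=(-0.1932, 0.1370, 0.9269)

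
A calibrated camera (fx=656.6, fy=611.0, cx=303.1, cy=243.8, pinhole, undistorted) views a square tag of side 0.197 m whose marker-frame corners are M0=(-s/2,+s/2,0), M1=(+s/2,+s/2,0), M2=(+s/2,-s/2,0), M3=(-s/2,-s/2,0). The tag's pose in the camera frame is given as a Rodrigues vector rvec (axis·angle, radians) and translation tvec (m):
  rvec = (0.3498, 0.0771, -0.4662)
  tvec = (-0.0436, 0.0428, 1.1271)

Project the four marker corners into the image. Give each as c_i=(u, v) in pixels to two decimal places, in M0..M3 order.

c0=(254.50, 330.84) c1=(354.13, 288.18) c2=(302.86, 197.76) c3=(199.09, 245.22)

Intrinsics K: fx=656.6, fy=611.0, cx=303.1, cy=243.8
Marker side s = 0.197 m; corners in marker frame (Z=0):
  M0 = (-0.0985, +0.0985, 0)
  M1 = (+0.0985, +0.0985, 0)
  M2 = (+0.0985, -0.0985, 0)
  M3 = (-0.0985, -0.0985, 0)
rvec = (0.3498, 0.0771, -0.4662), |rvec| = θ = 0.58792 rad = 33.685°
Rodrigues: sinθ=0.55463, 1−cosθ=0.16790; R = I + sinθ·[k]× + (1−cosθ)·[k]×²:
    [+0.89154 +0.45290 -0.00648]
    [-0.42670 +0.83499 -0.34745]
    [-0.15195 +0.31253 +0.93767]
t = (-0.0436, 0.0428, 1.1271) m
M0: Pc = R·M0+t = (-0.08681, +0.16708, +1.17285); u = 656.6·(-0.08681)/1.17285 + 303.1 = 254.5037, v = 611.0·(+0.16708)/1.17285 + 243.8 = 330.8388
M1: Pc = R·M1+t = (+0.08883, +0.08302, +1.14292); u = 656.6·(+0.08883)/1.14292 + 303.1 = 354.1308, v = 611.0·(+0.08302)/1.14292 + 243.8 = 288.1800
M2: Pc = R·M2+t = (-0.00039, -0.08148, +1.08135); u = 656.6·(-0.00039)/1.08135 + 303.1 = 302.8603, v = 611.0·(-0.08148)/1.08135 + 243.8 = 197.7630
M3: Pc = R·M3+t = (-0.17603, +0.00258, +1.11128); u = 656.6·(-0.17603)/1.11128 + 303.1 = 199.0945, v = 611.0·(+0.00258)/1.11128 + 243.8 = 245.2208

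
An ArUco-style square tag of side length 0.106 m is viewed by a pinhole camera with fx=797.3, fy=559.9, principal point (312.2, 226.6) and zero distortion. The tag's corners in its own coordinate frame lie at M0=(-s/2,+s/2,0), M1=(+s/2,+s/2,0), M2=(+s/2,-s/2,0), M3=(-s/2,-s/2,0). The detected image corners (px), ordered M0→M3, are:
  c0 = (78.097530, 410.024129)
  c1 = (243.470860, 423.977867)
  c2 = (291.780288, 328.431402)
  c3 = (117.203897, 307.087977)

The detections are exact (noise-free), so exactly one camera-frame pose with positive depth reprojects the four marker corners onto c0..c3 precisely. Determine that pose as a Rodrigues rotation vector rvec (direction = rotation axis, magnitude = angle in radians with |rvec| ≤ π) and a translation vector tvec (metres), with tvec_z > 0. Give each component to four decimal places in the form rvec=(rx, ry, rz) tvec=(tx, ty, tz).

rvec=(0.3722, -0.2468, 0.2729) tvec=(-0.0781, 0.1244, 0.4878)

Intrinsics K: fx=797.3, fy=559.9, cx=312.2, cy=226.6
Marker side s = 0.106 m; corners in marker frame (Z=0):
  M0 = (-0.0530, +0.0530, 0)
  M1 = (+0.0530, +0.0530, 0)
  M2 = (+0.0530, -0.0530, 0)
  M3 = (-0.0530, -0.0530, 0)
Detected image corners:
  c0 = (78.097530, 410.024129) px
  c1 = (243.470860, 423.977867) px
  c2 = (291.780288, 328.431402) px
  c3 = (117.203897, 307.087977) px
Planar DLT: solve 8×8 A·h = b for H (H[2,2]=1):
  H  [+1708.83791 -292.92600 +184.50684]
  H  [+380.15065 +1178.06610 +369.39275]
  H  [+0.58489 +0.66119 +1.00000]
B = K⁻¹H; ‖b₁‖=2.049891, ‖b₂‖=2.049891; λ = 2/(‖b₁‖+‖b₂‖) = 0.487831, sign → tz>0 ⇒ λ=+0.487831
r₁ = λ·B[:,0] = (+0.93383,+0.21574,+0.28533); r₂ = λ·B[:,1] = (-0.30553,+0.89589,+0.32255)
r₃ = r₁×r₂ = (-0.18603,-0.38838,+0.90253); SVD([r₁ r₂ r₃]) → R = UVᵀ:
  R  [+0.93383 -0.30553 -0.18603]
  R  [+0.21574 +0.89589 -0.38838]
  R  [+0.28533 +0.32255 +0.90253]
t = (-0.07813, +0.12441, +0.48783) m
tr R = 2.732246; θ = arccos((tr R − 1)/2) = 0.523404 rad = 29.989°
axis k = ((R−Rᵀ)₃₂, (R−Rᵀ)₁₃, (R−Rᵀ)₂₁) / (2 sinθ) = (+0.711170, -0.471518, +0.521447)
rvec = θ·k = (+0.372229, -0.246794, +0.272928)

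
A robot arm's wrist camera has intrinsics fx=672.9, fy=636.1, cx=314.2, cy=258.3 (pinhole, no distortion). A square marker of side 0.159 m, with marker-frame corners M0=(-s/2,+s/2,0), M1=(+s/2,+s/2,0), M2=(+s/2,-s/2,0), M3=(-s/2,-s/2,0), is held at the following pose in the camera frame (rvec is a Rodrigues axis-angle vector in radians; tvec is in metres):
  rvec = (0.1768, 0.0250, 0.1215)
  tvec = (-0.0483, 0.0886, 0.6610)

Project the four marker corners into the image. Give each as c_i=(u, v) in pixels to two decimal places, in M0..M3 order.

Intrinsics K: fx=672.9, fy=636.1, cx=314.2, cy=258.3
Marker side s = 0.159 m; corners in marker frame (Z=0):
  M0 = (-0.0795, +0.0795, 0)
  M1 = (+0.0795, +0.0795, 0)
  M2 = (+0.0795, -0.0795, 0)
  M3 = (-0.0795, -0.0795, 0)
rvec = (0.1768, 0.0250, 0.1215), |rvec| = θ = 0.21598 rad = 12.374°
Rodrigues: sinθ=0.21430, 1−cosθ=0.02323; R = I + sinθ·[k]× + (1−cosθ)·[k]×²:
    [+0.99234 -0.11836 +0.03551]
    [+0.12276 +0.97708 -0.17392]
    [-0.01411 +0.17694 +0.98412]
t = (-0.0483, 0.0886, 0.6610) m
M0: Pc = R·M0+t = (-0.13660, +0.15652, +0.67619); u = 672.9·(-0.13660)/0.67619 + 314.2 = 178.2643, v = 636.1·(+0.15652)/0.67619 + 258.3 = 405.5391
M1: Pc = R·M1+t = (+0.02118, +0.17604, +0.67395); u = 672.9·(+0.02118)/0.67395 + 314.2 = 335.3486, v = 636.1·(+0.17604)/0.67395 + 258.3 = 424.4518
M2: Pc = R·M2+t = (+0.04000, +0.02068, +0.64581); u = 672.9·(+0.04000)/0.64581 + 314.2 = 355.8778, v = 636.1·(+0.02068)/0.64581 + 258.3 = 278.6706
M3: Pc = R·M3+t = (-0.11778, +0.00116, +0.64805); u = 672.9·(-0.11778)/0.64805 + 314.2 = 191.9030, v = 636.1·(+0.00116)/0.64805 + 258.3 = 259.4414

c0=(178.26, 405.54) c1=(335.35, 424.45) c2=(355.88, 278.67) c3=(191.90, 259.44)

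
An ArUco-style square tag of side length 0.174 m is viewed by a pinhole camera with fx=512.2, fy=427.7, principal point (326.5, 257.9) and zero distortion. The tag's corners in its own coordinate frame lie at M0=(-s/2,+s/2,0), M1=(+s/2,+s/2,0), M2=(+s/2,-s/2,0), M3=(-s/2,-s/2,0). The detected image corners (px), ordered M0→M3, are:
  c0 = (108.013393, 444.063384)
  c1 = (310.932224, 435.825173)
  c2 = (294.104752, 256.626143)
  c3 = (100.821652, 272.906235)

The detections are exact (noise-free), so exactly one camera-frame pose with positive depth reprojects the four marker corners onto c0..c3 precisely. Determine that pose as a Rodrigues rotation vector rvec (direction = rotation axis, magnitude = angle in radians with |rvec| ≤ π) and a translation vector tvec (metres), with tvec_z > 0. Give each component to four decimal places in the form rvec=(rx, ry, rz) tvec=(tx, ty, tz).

Intrinsics K: fx=512.2, fy=427.7, cx=326.5, cy=257.9
Marker side s = 0.174 m; corners in marker frame (Z=0):
  M0 = (-0.0870, +0.0870, 0)
  M1 = (+0.0870, +0.0870, 0)
  M2 = (+0.0870, -0.0870, 0)
  M3 = (-0.0870, -0.0870, 0)
Detected image corners:
  c0 = (108.013393, 444.063384) px
  c1 = (310.932224, 435.825173) px
  c2 = (294.104752, 256.626143) px
  c3 = (100.821652, 272.906235) px
Planar DLT: solve 8×8 A·h = b for H (H[2,2]=1):
  H  [+1080.46080 +14.94376 +200.89909]
  H  [-170.41652 +913.73285 +350.50590]
  H  [-0.28220 -0.26244 +1.00000]
B = K⁻¹H; ‖b₁‖=2.317933, ‖b₂‖=2.317933; λ = 2/(‖b₁‖+‖b₂‖) = 0.431419, sign → tz>0 ⇒ λ=+0.431419
r₁ = λ·B[:,0] = (+0.98766,-0.09849,-0.12175); r₂ = λ·B[:,1] = (+0.08476,+0.98995,-0.11322)
r₃ = r₁×r₂ = (+0.13167,+0.10150,+0.98608); SVD([r₁ r₂ r₃]) → R = UVᵀ:
  R  [+0.98766 +0.08476 +0.13167]
  R  [-0.09849 +0.98995 +0.10150]
  R  [-0.12175 -0.11322 +0.98608]
t = (-0.10579, +0.09341, +0.43142) m
tr R = 2.963694; θ = arccos((tr R − 1)/2) = 0.190830 rad = 10.934°
axis k = ((R−Rᵀ)₃₂, (R−Rᵀ)₁₃, (R−Rᵀ)₂₁) / (2 sinθ) = (-0.566031, +0.668035, -0.483051)
rvec = θ·k = (-0.108016, +0.127481, -0.092181)

rvec=(-0.1080, 0.1275, -0.0922) tvec=(-0.1058, 0.0934, 0.4314)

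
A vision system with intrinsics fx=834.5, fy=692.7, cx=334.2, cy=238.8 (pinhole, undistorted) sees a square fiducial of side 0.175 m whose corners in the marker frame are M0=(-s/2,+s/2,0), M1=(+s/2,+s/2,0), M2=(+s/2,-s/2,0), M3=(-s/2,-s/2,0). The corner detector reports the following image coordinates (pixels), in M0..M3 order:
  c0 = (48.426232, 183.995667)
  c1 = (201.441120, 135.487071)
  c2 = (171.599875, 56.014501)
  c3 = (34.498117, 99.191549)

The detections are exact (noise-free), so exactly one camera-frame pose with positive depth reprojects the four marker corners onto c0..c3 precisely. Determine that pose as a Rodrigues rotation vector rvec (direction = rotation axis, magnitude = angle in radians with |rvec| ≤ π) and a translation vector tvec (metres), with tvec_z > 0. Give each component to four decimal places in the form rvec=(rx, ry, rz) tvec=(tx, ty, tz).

rvec=(-0.6350, 0.1002, -0.3616) tvec=(-0.2504, -0.1673, 0.9468)

Intrinsics K: fx=834.5, fy=692.7, cx=334.2, cy=238.8
Marker side s = 0.175 m; corners in marker frame (Z=0):
  M0 = (-0.0875, +0.0875, 0)
  M1 = (+0.0875, +0.0875, 0)
  M2 = (+0.0875, -0.0875, 0)
  M3 = (-0.0875, -0.0875, 0)
Detected image corners:
  c0 = (48.426232, 183.995667) px
  c1 = (201.441120, 135.487071) px
  c2 = (171.599875, 56.014501) px
  c3 = (34.498117, 99.191549) px
Planar DLT: solve 8×8 A·h = b for H (H[2,2]=1):
  H  [+828.61193 +53.34138 +113.51153]
  H  [-258.81595 +394.59696 +116.37006]
  H  [+0.01941 -0.62979 +1.00000]
B = K⁻¹H; ‖b₁‖=1.056212, ‖b₂‖=1.056212; λ = 2/(‖b₁‖+‖b₂‖) = 0.946779, sign → tz>0 ⇒ λ=+0.946779
r₁ = λ·B[:,0] = (+0.93274,-0.36008,+0.01838); r₂ = λ·B[:,1] = (+0.29931,+0.74489,-0.59628)
r₃ = r₁×r₂ = (+0.20102,+0.56167,+0.80257); SVD([r₁ r₂ r₃]) → R = UVᵀ:
  R  [+0.93274 +0.29931 +0.20102]
  R  [-0.36008 +0.74489 +0.56167]
  R  [+0.01838 -0.59628 +0.80257]
t = (-0.25038, -0.16734, +0.94678) m
tr R = 2.480200; θ = arccos((tr R − 1)/2) = 0.737577 rad = 42.260°
axis k = ((R−Rᵀ)₃₂, (R−Rᵀ)₁₃, (R−Rᵀ)₂₁) / (2 sinθ) = (-0.860932, +0.135794, -0.490262)
rvec = θ·k = (-0.635004, +0.100158, -0.361606)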